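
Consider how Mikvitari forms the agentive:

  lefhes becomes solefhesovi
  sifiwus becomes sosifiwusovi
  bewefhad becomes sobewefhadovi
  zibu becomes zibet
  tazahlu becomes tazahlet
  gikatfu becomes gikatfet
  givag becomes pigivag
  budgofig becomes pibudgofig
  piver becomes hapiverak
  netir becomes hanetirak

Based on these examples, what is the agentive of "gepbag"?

pigepbag

sifiwus and zibu both have last vowel 'u' yet inflect differently (sosifiwusovi, zibet), so the last vowel is not what conditions the rule; the final letter is.
"gepbag" ends in -g. The stems ending in -g (givag → pigivag, budgofig → pibudgofig) add the prefix pi-.
So gepbag → pigepbag.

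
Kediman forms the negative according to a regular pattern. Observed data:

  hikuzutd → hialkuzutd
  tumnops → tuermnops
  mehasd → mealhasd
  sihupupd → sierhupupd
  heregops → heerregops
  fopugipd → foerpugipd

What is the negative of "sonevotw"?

soalnevotw

sihupupd and hikuzutd both end in -d yet inflect differently (sierhupupd, hialkuzutd), so the final letter is not what conditions the rule; the second-to-last letter is.
"sonevotw" has second-to-last letter 't'. The one such stem in the data (hikuzutd → hialkuzutd) inserts -al- after the first vowel (as does mehasd), so the same rule applies.
So sonevotw → soalnevotw.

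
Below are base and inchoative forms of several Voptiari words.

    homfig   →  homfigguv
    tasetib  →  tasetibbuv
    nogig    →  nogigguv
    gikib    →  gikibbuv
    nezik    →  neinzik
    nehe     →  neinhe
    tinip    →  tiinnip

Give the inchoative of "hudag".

homfig and nezik both have last vowel 'i' yet inflect differently (homfigguv, neinzik), so the last vowel is not what conditions the rule; the final letter is.
"hudag" ends in -g. The stems ending in -g (homfig → homfigguv, nogig → nogigguv) double the final consonant and add -uv.
So hudag → hudagguv.

hudagguv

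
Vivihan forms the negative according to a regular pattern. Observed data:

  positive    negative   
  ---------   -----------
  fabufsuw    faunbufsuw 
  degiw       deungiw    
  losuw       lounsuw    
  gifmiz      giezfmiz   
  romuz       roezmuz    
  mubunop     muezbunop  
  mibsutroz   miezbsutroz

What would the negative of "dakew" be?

daunkew

"dakew" ends in -w. The stems ending in -w (fabufsuw → faunbufsuw, degiw → deungiw, losuw → lounsuw) insert -un- after the first vowel.
So dakew → daunkew.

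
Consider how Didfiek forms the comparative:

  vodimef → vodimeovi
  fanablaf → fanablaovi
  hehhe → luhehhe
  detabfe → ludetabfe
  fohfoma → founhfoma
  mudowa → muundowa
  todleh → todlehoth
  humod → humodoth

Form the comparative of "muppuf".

muppuovi

vodimef and hehhe both have last vowel 'e' yet inflect differently (vodimeovi, luhehhe), so the last vowel is not what conditions the rule; the final letter is.
"muppuf" ends in -f. The stems ending in -f (vodimef → vodimeovi, fanablaf → fanablaovi) drop the final letter and add -ovi.
The other patterns: stems ending in -e add the prefix lu-; stems ending in -a insert -un- after the first vowel; stems ending in -d or -h add -oth.
So muppuf → muppuovi.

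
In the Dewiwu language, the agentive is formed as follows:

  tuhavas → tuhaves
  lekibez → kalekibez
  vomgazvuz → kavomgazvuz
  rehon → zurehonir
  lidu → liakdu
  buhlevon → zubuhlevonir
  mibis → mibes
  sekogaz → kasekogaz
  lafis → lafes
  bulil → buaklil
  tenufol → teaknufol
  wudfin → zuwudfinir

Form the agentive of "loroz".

kaloroz

"loroz" ends in -z. The stems ending in -z (sekogaz → kasekogaz, vomgazvuz → kavomgazvuz, lekibez → kalekibez) add the prefix ka-.
The other patterns: stems ending in -n add zu- … -ir around the stem; stems ending in -s change the last vowel to 'e'; stems ending in -l or -u insert -ak- after the first vowel.
So loroz → kaloroz.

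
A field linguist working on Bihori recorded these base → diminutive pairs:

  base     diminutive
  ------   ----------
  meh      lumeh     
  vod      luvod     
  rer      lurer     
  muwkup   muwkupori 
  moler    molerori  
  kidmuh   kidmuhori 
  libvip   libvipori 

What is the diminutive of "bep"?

lubep

rer and moler both end in -r yet inflect differently (lurer, molerori), so the final letter is not what conditions the rule; the number of vowels is.
"bep" has 1 vowel. The stems with 1 vowel (meh → lumeh, vod → luvod, rer → lurer) add the prefix lu-.
So bep → lubep.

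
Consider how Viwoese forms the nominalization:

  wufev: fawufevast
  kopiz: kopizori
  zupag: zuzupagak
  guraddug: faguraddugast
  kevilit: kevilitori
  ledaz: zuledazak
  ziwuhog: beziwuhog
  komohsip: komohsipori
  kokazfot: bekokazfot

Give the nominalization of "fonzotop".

befonzotop

ledaz and kopiz both end in -z yet inflect differently (zuledazak, kopizori), so the final letter is not what conditions the rule; the last vowel is.
"fonzotop" has last vowel 'o'. The stems whose last vowel is 'o' (ziwuhog → beziwuhog, kokazfot → bekokazfot) add the prefix be-.
The other patterns: stems whose last vowel is 'a' add zu- … -ak around the stem; stems whose last vowel is 'i' add -ori; stems whose last vowel is 'e' or 'u' add fa- … -ast around the stem.
So fonzotop → befonzotop.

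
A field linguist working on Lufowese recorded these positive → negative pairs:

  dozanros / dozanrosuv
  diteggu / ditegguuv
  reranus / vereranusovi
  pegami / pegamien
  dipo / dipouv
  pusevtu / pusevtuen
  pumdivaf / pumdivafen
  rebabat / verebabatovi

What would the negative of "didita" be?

diteggu and pusevtu both end in -u yet inflect differently (ditegguuv, pusevtuen), so the final letter is not what conditions the rule; the first letter is.
"didita" begins with d-. The stems beginning with d- (dipo → dipouv, diteggu → ditegguuv, dozanros → dozanrosuv) add -uv.
So didita → diditauv.

diditauv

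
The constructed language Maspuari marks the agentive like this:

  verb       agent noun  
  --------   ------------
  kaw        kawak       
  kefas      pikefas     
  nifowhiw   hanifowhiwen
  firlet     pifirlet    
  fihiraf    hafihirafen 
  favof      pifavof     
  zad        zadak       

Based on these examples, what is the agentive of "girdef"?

"girdef" has 2 vowels. The stems with 2 vowels (favof → pifavof, firlet → pifirlet, kefas → pikefas) add the prefix pi-.
So girdef → pigirdef.

pigirdef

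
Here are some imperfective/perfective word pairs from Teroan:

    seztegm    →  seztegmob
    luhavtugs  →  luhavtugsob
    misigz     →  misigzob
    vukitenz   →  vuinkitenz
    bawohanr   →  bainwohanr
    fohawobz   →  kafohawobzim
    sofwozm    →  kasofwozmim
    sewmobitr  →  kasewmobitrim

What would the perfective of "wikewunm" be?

wiinkewunm

misigz and vukitenz both end in -z yet inflect differently (misigzob, vuinkitenz), so the final letter is not what conditions the rule; the second-to-last letter is.
"wikewunm" has second-to-last letter 'n'. The stems whose second-to-last letter is 'n' (vukitenz → vuinkitenz, bawohanr → bainwohanr) insert -in- after the first vowel.
The other patterns: stems whose second-to-last letter is 'g' add -ob; stems whose second-to-last letter is 'b', 't' or 'z' add ka- … -im around the stem.
So wikewunm → wiinkewunm.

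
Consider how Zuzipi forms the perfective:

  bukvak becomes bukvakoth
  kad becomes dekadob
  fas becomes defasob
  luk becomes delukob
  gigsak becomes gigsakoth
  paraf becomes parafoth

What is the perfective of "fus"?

defusob

luk and gigsak both end in -k yet inflect differently (delukob, gigsakoth), so the final letter is not what conditions the rule; the number of vowels is.
"fus" has 1 vowel. The stems with 1 vowel (kad → dekadob, fas → defasob, luk → delukob) add de- … -ob around the stem.
The other pattern: stems with 2 vowels add -oth.
So fus → defusob.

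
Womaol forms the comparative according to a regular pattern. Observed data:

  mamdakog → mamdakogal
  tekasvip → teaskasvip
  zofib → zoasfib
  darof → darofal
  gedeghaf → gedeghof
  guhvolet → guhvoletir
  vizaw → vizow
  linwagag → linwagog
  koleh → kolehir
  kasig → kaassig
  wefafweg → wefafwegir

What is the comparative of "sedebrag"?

linwagag and kasig both end in -g yet inflect differently (linwagog, kaassig), so the final letter is not what conditions the rule; the last vowel is.
"sedebrag" has last vowel 'a'. The stems whose last vowel is 'a' (gedeghaf → gedeghof, linwagag → linwagog, vizaw → vizow) change the last vowel to 'o'.
The other patterns: stems whose last vowel is 'i' insert -as- after the first vowel; stems whose last vowel is 'e' add -ir; stems whose last vowel is 'o' add -al.
So sedebrag → sedebrog.

sedebrog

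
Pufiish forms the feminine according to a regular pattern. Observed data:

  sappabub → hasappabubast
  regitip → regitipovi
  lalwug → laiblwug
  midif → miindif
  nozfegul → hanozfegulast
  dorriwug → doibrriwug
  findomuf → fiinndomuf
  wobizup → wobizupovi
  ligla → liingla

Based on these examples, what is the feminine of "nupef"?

nuinpef

lalwug and findomuf both have last vowel 'u' yet inflect differently (laiblwug, fiinndomuf), so the last vowel is not what conditions the rule; the final letter is.
"nupef" ends in -f. The stems ending in -f (findomuf → fiinndomuf, midif → miindif) insert -in- after the first vowel.
The other patterns: stems ending in -g insert -ib- after the first vowel; stems ending in -p add -ovi; stems ending in -b or -l add ha- … -ast around the stem.
So nupef → nuinpef.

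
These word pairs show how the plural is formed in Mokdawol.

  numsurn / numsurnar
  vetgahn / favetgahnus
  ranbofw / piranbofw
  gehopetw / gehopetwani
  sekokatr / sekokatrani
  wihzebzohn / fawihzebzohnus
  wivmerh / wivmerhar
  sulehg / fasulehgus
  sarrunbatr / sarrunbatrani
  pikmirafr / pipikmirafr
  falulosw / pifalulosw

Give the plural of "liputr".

numsurn and vetgahn both end in -n yet inflect differently (numsurnar, favetgahnus), so the final letter is not what conditions the rule; the second-to-last letter is.
"liputr" has second-to-last letter 't'. The stems whose second-to-last letter is 't' (gehopetw → gehopetwani, sarrunbatr → sarrunbatrani, sekokatr → sekokatrani) add -ani.
The other patterns: stems whose second-to-last letter is 'r' add -ar; stems whose second-to-last letter is 'h' add fa- … -us around the stem; stems whose second-to-last letter is 'f' or 's' add the prefix pi-.
So liputr → liputrani.

liputrani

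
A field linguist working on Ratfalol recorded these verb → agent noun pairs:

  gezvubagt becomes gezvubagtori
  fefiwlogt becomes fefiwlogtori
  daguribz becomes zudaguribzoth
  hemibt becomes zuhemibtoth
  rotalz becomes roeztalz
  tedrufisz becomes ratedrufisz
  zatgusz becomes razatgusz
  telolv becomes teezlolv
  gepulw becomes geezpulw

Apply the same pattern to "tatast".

"tatast" has second-to-last letter 's'. The stems whose second-to-last letter is 's' (tedrufisz → ratedrufisz, zatgusz → razatgusz) add the prefix ra-.
So tatast → ratatast.

ratatast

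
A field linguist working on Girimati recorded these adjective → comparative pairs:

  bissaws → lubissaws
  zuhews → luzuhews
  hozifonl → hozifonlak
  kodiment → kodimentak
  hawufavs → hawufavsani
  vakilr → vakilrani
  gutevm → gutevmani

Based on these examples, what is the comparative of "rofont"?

"rofont" has second-to-last letter 'n'. The stems whose second-to-last letter is 'n' (hozifonl → hozifonlak, kodiment → kodimentak) add -ak.
So rofont → rofontak.

rofontak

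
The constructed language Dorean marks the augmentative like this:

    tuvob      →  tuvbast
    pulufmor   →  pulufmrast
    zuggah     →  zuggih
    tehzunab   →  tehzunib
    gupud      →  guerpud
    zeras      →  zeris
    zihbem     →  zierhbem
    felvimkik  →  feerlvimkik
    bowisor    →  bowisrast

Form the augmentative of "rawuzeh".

raerwuzeh

tehzunab and tuvob both end in -b yet inflect differently (tehzunib, tuvbast), so the final letter is not what conditions the rule; the last vowel is.
"rawuzeh" has last vowel 'e'. The one such stem in the data (zihbem → zierhbem) inserts -er- after the first vowel (as do gupud, felvimkik), so the same rule applies.
The other patterns: stems whose last vowel is 'a' change the last vowel to 'i'; stems whose last vowel is 'o' delete the last vowel and add -ast.
So rawuzeh → raerwuzeh.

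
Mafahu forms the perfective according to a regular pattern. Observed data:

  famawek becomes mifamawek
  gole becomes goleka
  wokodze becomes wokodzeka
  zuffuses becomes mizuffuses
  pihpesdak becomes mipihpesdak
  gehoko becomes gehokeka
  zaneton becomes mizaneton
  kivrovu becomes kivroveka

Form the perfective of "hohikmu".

"hohikmu" ends in a vowel. The stems ending in a vowel (gole → goleka, wokodze → wokodzeka, kivrovu → kivroveka) drop the final letter and add -eka.
The other pattern: stems ending in a consonant add the prefix mi-.
So hohikmu → hohikmeka.

hohikmeka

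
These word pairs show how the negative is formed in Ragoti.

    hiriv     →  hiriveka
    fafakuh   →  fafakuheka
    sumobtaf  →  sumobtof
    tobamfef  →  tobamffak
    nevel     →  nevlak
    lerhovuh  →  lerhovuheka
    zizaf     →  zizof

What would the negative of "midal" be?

sumobtaf and tobamfef both end in -f yet inflect differently (sumobtof, tobamffak), so the final letter is not what conditions the rule; the last vowel is.
"midal" has last vowel 'a'. The stems whose last vowel is 'a' (sumobtaf → sumobtof, zizaf → zizof) change the last vowel to 'o'.
The other patterns: stems whose last vowel is 'e' delete the last vowel and add -ak; stems whose last vowel is 'i' or 'u' add -eka.
So midal → midol.

midol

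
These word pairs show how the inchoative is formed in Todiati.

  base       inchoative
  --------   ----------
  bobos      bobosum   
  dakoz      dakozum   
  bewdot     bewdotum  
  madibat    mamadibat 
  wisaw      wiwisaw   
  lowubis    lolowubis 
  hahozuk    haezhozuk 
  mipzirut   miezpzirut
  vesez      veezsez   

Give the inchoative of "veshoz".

dakoz and vesez both end in -z yet inflect differently (dakozum, veezsez), so the final letter is not what conditions the rule; the last vowel is.
"veshoz" has last vowel 'o'. The stems whose last vowel is 'o' (dakoz → dakozum, bewdot → bewdotum, bobos → bobosum) add -um.
The other patterns: stems whose last vowel is 'e' or 'u' insert -ez- after the first vowel; stems whose last vowel is 'a' or 'i' repeat the first consonant+vowel as a prefix.
So veshoz → veshozum.

veshozum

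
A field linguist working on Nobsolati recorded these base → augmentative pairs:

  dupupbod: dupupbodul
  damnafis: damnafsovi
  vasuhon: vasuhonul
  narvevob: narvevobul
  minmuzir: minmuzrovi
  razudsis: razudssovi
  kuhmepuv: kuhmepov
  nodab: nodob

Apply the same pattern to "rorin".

rornovi

narvevob and nodab both end in -b yet inflect differently (narvevobul, nodob), so the final letter is not what conditions the rule; the last vowel is.
"rorin" has last vowel 'i'. The stems whose last vowel is 'i' (damnafis → damnafsovi, minmuzir → minmuzrovi, razudsis → razudssovi) delete the last vowel and add -ovi.
The other patterns: stems whose last vowel is 'o' add -ul; stems whose last vowel is 'a' or 'u' change the last vowel to 'o'.
So rorin → rornovi.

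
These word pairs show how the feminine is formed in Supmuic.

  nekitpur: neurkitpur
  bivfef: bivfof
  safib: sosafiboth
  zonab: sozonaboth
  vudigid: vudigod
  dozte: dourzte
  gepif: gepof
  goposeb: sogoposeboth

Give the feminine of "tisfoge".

tiursfoge

dozte and goposeb both have last vowel 'e' yet inflect differently (dourzte, sogoposeboth), so the last vowel is not what conditions the rule; the final letter is.
"tisfoge" ends in -e. The one such stem in the data (dozte → dourzte) inserts -ur- after the first vowel (as does nekitpur), so the same rule applies.
So tisfoge → tiursfoge.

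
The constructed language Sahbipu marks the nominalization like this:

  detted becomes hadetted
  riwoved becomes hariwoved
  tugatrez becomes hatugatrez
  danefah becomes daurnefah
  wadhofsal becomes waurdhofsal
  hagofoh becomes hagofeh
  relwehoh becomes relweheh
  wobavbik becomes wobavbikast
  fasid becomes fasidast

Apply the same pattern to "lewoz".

lewez

"lewoz" has last vowel 'o'. The stems whose last vowel is 'o' (hagofoh → hagofeh, relwehoh → relweheh) change the last vowel to 'e'.
So lewoz → lewez.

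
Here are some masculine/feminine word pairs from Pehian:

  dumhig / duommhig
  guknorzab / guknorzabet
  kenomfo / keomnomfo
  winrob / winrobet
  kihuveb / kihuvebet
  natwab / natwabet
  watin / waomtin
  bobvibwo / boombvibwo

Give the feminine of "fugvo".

fuomgvo

"fugvo" ends in -o. The stems ending in -o (kenomfo → keomnomfo, bobvibwo → boombvibwo) insert -om- after the first vowel.
So fugvo → fuomgvo.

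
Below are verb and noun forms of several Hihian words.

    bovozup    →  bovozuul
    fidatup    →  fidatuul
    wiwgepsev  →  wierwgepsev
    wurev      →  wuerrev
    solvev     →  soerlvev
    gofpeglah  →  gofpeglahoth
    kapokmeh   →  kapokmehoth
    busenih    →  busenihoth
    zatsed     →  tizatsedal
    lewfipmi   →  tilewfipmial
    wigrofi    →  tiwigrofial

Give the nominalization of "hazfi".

tihazfial

wiwgepsev and kapokmeh both have last vowel 'e' yet inflect differently (wierwgepsev, kapokmehoth), so the last vowel is not what conditions the rule; the final letter is.
"hazfi" ends in -i. The stems ending in -i (lewfipmi → tilewfipmial, wigrofi → tiwigrofial) add ti- … -al around the stem.
So hazfi → tihazfial.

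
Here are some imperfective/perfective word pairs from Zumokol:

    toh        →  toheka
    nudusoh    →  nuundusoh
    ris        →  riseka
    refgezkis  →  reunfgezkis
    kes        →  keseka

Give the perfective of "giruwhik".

"giruwhik" has 3 vowels. The stems with 3 vowels (nudusoh → nuundusoh, refgezkis → reunfgezkis) insert -un- after the first vowel.
The other pattern: stems with 1 vowel add -eka.
So giruwhik → giunruwhik.

giunruwhik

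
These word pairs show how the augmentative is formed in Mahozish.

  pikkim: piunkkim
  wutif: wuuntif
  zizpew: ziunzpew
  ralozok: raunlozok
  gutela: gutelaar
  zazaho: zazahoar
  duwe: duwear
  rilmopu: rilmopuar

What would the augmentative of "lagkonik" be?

laungkonik

"lagkonik" ends in a consonant. The stems ending in a consonant (pikkim → piunkkim, wutif → wuuntif, zizpew → ziunzpew) insert -un- after the first vowel.
So lagkonik → laungkonik.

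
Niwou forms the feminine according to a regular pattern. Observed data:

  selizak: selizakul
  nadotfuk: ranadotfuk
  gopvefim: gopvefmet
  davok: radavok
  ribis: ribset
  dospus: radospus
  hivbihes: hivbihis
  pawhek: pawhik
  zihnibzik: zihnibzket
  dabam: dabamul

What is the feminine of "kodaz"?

kodazul

selizak and pawhek both end in -k yet inflect differently (selizakul, pawhik), so the final letter is not what conditions the rule; the last vowel is.
"kodaz" has last vowel 'a'. The stems whose last vowel is 'a' (selizak → selizakul, dabam → dabamul) add -ul.
The other patterns: stems whose last vowel is 'e' change the last vowel to 'i'; stems whose last vowel is 'i' delete the last vowel and add -et; stems whose last vowel is 'o' or 'u' add the prefix ra-.
So kodaz → kodazul.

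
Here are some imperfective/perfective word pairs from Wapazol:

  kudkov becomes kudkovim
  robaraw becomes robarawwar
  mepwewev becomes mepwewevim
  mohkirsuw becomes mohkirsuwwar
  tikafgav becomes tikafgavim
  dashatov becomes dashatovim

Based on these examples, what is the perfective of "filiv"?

filivim

"filiv" ends in -v. The stems ending in -v (dashatov → dashatovim, mepwewev → mepwewevim, tikafgav → tikafgavim) add -im.
So filiv → filivim.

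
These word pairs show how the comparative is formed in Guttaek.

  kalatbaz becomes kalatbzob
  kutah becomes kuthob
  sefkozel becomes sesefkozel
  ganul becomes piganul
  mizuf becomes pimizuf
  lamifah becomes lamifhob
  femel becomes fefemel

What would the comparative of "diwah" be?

"diwah" has last vowel 'a'. The stems whose last vowel is 'a' (kalatbaz → kalatbzob, kutah → kuthob, lamifah → lamifhob) delete the last vowel and add -ob.
So diwah → diwhob.

diwhob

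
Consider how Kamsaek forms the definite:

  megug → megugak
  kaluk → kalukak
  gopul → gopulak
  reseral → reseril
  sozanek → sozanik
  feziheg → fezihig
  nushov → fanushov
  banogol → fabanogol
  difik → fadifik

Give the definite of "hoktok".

gopul and reseral both end in -l yet inflect differently (gopulak, reseril), so the final letter is not what conditions the rule; the last vowel is.
"hoktok" has last vowel 'o'. The stems whose last vowel is 'o' (nushov → fanushov, banogol → fabanogol) add the prefix fa-.
So hoktok → fahoktok.

fahoktok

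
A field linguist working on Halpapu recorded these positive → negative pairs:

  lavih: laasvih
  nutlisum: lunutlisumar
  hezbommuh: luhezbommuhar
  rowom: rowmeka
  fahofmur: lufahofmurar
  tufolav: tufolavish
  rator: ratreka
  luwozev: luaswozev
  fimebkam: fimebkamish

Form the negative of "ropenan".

ropenanish

"ropenan" has last vowel 'a'. The stems whose last vowel is 'a' (tufolav → tufolavish, fimebkam → fimebkamish) add -ish.
So ropenan → ropenanish.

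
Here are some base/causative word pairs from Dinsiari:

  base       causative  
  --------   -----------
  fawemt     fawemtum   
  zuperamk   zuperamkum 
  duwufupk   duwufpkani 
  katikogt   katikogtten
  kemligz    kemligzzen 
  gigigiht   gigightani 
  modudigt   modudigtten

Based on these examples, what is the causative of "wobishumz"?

wobishumzum

"wobishumz" has second-to-last letter 'm'. The stems whose second-to-last letter is 'm' (zuperamk → zuperamkum, fawemt → fawemtum) add -um.
So wobishumz → wobishumzum.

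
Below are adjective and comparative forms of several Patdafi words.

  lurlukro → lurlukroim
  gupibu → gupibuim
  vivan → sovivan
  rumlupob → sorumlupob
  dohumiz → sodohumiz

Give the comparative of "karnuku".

lurlukro and rumlupob both have last vowel 'o' yet inflect differently (lurlukroim, sorumlupob), so the last vowel is not what conditions the rule; whether the stem ends in a vowel or a consonant is.
"karnuku" ends in a vowel. The stems ending in a vowel (lurlukro → lurlukroim, gupibu → gupibuim) add -im.
So karnuku → karnukuim.

karnukuim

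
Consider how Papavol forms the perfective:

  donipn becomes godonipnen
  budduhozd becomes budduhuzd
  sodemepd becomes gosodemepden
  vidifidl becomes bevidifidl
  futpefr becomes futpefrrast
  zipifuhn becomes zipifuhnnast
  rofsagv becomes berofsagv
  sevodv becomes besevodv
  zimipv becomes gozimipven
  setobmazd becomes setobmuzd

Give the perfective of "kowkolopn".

rofsagv and zimipv both end in -v yet inflect differently (berofsagv, gozimipven), so the final letter is not what conditions the rule; the second-to-last letter is.
"kowkolopn" has second-to-last letter 'p'. The stems whose second-to-last letter is 'p' (donipn → godonipnen, zimipv → gozimipven, sodemepd → gosodemepden) add go- … -en around the stem.
So kowkolopn → gokowkolopnen.

gokowkolopnen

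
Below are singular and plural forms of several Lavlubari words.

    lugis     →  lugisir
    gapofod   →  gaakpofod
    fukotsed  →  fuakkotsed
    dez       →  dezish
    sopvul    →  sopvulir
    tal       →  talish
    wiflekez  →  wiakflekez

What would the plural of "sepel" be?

sepelir

tal and sopvul both end in -l yet inflect differently (talish, sopvulir), so the final letter is not what conditions the rule; the number of vowels is.
"sepel" has 2 vowels. The stems with 2 vowels (lugis → lugisir, sopvul → sopvulir) add -ir.
The other patterns: stems with 1 vowel add -ish; stems with 3 vowels insert -ak- after the first vowel.
So sepel → sepelir.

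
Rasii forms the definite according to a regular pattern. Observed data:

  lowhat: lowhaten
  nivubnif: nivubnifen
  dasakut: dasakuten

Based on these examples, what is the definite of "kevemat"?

kevematen

Every pair shown (lowhat → lowhaten, nivubnif → nivubnifen, dasakut → dasakuten) follows the same rule: add -en.
So kevemat → kevematen.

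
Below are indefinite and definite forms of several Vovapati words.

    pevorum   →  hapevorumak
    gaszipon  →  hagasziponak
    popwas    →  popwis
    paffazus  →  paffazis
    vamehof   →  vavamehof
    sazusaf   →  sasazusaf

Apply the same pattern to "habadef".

hahabadef

popwas and sazusaf both have last vowel 'a' yet inflect differently (popwis, sasazusaf), so the last vowel is not what conditions the rule; the final letter is.
"habadef" ends in -f. The stems ending in -f (sazusaf → sasazusaf, vamehof → vavamehof) repeat the first consonant+vowel as a prefix.
The other patterns: stems ending in -s change the last vowel to 'i'; stems ending in -m or -n add ha- … -ak around the stem.
So habadef → hahabadef.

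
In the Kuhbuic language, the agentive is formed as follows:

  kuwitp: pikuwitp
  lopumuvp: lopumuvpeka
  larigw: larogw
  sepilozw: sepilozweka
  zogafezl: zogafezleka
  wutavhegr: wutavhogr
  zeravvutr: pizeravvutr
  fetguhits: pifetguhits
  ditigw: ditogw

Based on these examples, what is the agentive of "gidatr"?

pigidatr

zeravvutr and wutavhegr both end in -r yet inflect differently (pizeravvutr, wutavhogr), so the final letter is not what conditions the rule; the second-to-last letter is.
"gidatr" has second-to-last letter 't'. The stems whose second-to-last letter is 't' (fetguhits → pifetguhits, kuwitp → pikuwitp, zeravvutr → pizeravvutr) add the prefix pi-.
So gidatr → pigidatr.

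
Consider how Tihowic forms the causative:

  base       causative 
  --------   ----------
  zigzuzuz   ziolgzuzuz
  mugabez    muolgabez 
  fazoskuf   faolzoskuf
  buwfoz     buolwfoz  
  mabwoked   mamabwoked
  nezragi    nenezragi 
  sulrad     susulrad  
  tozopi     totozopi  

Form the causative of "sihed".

sisihed

"sihed" ends in -d. The stems ending in -d (mabwoked → mamabwoked, sulrad → susulrad) repeat the first consonant+vowel as a prefix.
The other pattern: stems ending in -f or -z insert -ol- after the first vowel.
So sihed → sisihed.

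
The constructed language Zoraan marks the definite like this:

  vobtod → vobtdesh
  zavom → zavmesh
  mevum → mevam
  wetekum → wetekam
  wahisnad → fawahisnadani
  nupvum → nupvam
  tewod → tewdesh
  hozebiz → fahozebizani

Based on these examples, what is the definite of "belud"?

"belud" has last vowel 'u'. The stems whose last vowel is 'u' (wetekum → wetekam, mevum → mevam, nupvum → nupvam) change the last vowel to 'a'.
The other patterns: stems whose last vowel is 'o' delete the last vowel and add -esh; stems whose last vowel is 'a' or 'i' add fa- … -ani around the stem.
So belud → belad.

belad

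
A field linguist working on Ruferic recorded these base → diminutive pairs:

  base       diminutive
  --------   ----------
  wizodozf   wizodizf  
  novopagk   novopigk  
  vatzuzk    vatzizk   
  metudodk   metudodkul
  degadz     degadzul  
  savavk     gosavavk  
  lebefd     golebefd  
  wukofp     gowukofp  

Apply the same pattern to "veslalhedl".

veslalhedlul

novopagk and metudodk both end in -k yet inflect differently (novopigk, metudodkul), so the final letter is not what conditions the rule; the second-to-last letter is.
"veslalhedl" has second-to-last letter 'd'. The stems whose second-to-last letter is 'd' (metudodk → metudodkul, degadz → degadzul) add -ul.
The other patterns: stems whose second-to-last letter is 'g' or 'z' change the last vowel to 'i'; stems whose second-to-last letter is 'f' or 'v' add the prefix go-.
So veslalhedl → veslalhedlul.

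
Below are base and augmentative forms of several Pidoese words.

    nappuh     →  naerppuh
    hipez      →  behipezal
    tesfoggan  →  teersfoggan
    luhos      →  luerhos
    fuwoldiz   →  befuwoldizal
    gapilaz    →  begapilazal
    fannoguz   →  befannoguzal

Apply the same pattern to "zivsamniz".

gapilaz and tesfoggan both have last vowel 'a' yet inflect differently (begapilazal, teersfoggan), so the last vowel is not what conditions the rule; the final letter is.
"zivsamniz" ends in -z. The stems ending in -z (fannoguz → befannoguzal, gapilaz → begapilazal, fuwoldiz → befuwoldizal) add be- … -al around the stem.
The other pattern: stems ending in -h, -n or -s insert -er- after the first vowel.
So zivsamniz → bezivsamnizal.

bezivsamnizal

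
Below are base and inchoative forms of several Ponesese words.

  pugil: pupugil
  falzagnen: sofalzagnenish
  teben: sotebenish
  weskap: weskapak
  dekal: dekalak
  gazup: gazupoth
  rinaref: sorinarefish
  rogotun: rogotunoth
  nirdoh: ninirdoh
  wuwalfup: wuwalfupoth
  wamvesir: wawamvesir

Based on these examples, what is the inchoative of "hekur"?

hekuroth

pugil and dekal both end in -l yet inflect differently (pupugil, dekalak), so the final letter is not what conditions the rule; the last vowel is.
"hekur" has last vowel 'u'. The stems whose last vowel is 'u' (wuwalfup → wuwalfupoth, rogotun → rogotunoth, gazup → gazupoth) add -oth.
The other patterns: stems whose last vowel is 'i' or 'o' repeat the first consonant+vowel as a prefix; stems whose last vowel is 'a' add -ak; stems whose last vowel is 'e' add so- … -ish around the stem.
So hekur → hekuroth.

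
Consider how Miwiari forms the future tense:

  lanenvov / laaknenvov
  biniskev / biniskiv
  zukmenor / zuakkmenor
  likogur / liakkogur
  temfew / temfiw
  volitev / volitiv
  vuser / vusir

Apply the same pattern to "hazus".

haakzus

volitev and lanenvov both end in -v yet inflect differently (volitiv, laaknenvov), so the final letter is not what conditions the rule; the last vowel is.
"hazus" has last vowel 'u'. The one such stem in the data (likogur → liakkogur) inserts -ak- after the first vowel (as do lanenvov, zukmenor), so the same rule applies.
The other pattern: stems whose last vowel is 'e' change the last vowel to 'i'.
So hazus → haakzus.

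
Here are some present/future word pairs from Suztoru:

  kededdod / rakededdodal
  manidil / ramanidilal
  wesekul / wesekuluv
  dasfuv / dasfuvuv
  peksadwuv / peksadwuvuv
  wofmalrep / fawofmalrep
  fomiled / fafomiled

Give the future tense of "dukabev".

manidil and wesekul both end in -l yet inflect differently (ramanidilal, wesekuluv), so the final letter is not what conditions the rule; the last vowel is.
"dukabev" has last vowel 'e'. The stems whose last vowel is 'e' (wofmalrep → fawofmalrep, fomiled → fafomiled) add the prefix fa-.
The other patterns: stems whose last vowel is 'i' or 'o' add ra- … -al around the stem; stems whose last vowel is 'u' add -uv.
So dukabev → fadukabev.

fadukabev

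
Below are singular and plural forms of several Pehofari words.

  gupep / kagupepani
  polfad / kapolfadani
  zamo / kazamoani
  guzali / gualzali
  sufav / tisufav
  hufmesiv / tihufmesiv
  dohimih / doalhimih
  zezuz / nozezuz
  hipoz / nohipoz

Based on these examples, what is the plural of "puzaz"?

dohimih and hufmesiv both have last vowel 'i' yet inflect differently (doalhimih, tihufmesiv), so the last vowel is not what conditions the rule; the final letter is.
"puzaz" ends in -z. The stems ending in -z (hipoz → nohipoz, zezuz → nozezuz) add the prefix no-.
The other patterns: stems ending in -h or -i insert -al- after the first vowel; stems ending in -v add the prefix ti-; stems ending in -d, -o or -p add ka- … -ani around the stem.
So puzaz → nopuzaz.

nopuzaz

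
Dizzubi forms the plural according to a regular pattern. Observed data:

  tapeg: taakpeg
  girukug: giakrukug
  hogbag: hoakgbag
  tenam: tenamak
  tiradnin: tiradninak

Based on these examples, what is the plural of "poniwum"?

hogbag and tenam both have last vowel 'a' yet inflect differently (hoakgbag, tenamak), so the last vowel is not what conditions the rule; the final letter is.
"poniwum" ends in -m. The one such stem in the data (tenam → tenamak) adds -ak, so the same rule applies.
The other pattern: stems ending in -g insert -ak- after the first vowel.
So poniwum → poniwumak.

poniwumak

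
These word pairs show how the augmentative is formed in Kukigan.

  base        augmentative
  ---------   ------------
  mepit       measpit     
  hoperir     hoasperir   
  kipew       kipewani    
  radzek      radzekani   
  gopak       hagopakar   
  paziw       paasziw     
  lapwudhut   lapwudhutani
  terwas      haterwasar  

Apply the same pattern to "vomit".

voasmit

mepit and lapwudhut both end in -t yet inflect differently (measpit, lapwudhutani), so the final letter is not what conditions the rule; the last vowel is.
"vomit" has last vowel 'i'. The stems whose last vowel is 'i' (mepit → measpit, paziw → paasziw, hoperir → hoasperir) insert -as- after the first vowel.
The other patterns: stems whose last vowel is 'a' add ha- … -ar around the stem; stems whose last vowel is 'e' or 'u' add -ani.
So vomit → voasmit.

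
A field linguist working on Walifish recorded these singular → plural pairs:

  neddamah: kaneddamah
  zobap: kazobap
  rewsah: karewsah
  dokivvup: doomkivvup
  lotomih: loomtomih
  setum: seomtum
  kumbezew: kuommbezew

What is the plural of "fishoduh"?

zobap and dokivvup both end in -p yet inflect differently (kazobap, doomkivvup), so the final letter is not what conditions the rule; the last vowel is.
"fishoduh" has last vowel 'u'. The stems whose last vowel is 'u' (dokivvup → doomkivvup, setum → seomtum) insert -om- after the first vowel.
The other pattern: stems whose last vowel is 'a' add the prefix ka-.
So fishoduh → fiomshoduh.

fiomshoduh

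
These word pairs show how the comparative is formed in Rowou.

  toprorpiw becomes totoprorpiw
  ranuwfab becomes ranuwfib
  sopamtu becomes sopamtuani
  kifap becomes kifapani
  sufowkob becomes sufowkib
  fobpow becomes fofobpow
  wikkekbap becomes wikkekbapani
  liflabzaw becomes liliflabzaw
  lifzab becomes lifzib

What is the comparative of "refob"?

refib

"refob" ends in -b. The stems ending in -b (ranuwfab → ranuwfib, lifzab → lifzib, sufowkob → sufowkib) change the last vowel to 'i'.
The other patterns: stems ending in -w repeat the first consonant+vowel as a prefix; stems ending in -p or -u add -ani.
So refob → refib.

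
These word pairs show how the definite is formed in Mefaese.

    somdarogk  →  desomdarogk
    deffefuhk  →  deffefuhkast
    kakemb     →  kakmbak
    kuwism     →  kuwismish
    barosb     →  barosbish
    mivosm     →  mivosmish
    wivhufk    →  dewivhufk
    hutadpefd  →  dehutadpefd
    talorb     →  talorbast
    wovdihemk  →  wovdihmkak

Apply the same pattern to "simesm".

"simesm" has second-to-last letter 's'. The stems whose second-to-last letter is 's' (barosb → barosbish, mivosm → mivosmish, kuwism → kuwismish) add -ish.
The other patterns: stems whose second-to-last letter is 'f' or 'g' add the prefix de-; stems whose second-to-last letter is 'm' delete the last vowel and add -ak; stems whose second-to-last letter is 'h' or 'r' add -ast.
So simesm → simesmish.

simesmish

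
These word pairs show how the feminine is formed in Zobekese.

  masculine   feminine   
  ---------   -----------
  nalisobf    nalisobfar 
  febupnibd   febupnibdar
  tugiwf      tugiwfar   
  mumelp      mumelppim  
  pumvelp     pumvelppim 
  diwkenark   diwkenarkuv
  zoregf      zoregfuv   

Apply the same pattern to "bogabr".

nalisobf and zoregf both end in -f yet inflect differently (nalisobfar, zoregfuv), so the final letter is not what conditions the rule; the second-to-last letter is.
"bogabr" has second-to-last letter 'b'. The stems whose second-to-last letter is 'b' (nalisobf → nalisobfar, febupnibd → febupnibdar) add -ar.
So bogabr → bogabrar.

bogabrar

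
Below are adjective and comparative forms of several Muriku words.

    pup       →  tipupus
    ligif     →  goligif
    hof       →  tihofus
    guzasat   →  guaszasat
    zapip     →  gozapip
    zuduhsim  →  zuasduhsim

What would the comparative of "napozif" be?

naaspozif

"napozif" has 3 vowels. The stems with 3 vowels (guzasat → guaszasat, zuduhsim → zuasduhsim) insert -as- after the first vowel.
So napozif → naaspozif.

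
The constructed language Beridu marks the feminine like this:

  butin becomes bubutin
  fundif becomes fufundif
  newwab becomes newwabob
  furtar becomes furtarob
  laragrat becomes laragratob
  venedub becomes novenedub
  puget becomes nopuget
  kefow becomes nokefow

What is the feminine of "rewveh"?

norewveh

newwab and venedub both end in -b yet inflect differently (newwabob, novenedub), so the final letter is not what conditions the rule; the last vowel is.
"rewveh" has last vowel 'e'. The one such stem in the data (puget → nopuget) adds the prefix no-, so the same rule applies.
So rewveh → norewveh.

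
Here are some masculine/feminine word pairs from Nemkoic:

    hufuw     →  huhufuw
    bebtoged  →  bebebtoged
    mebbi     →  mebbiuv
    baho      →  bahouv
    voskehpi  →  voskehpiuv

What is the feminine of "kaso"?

kasouv

bebtoged and baho both begin with b- yet inflect differently (bebebtoged, bahouv), so the first letter is not what conditions the rule; whether the stem ends in a vowel or a consonant is.
"kaso" ends in a vowel. The stems ending in a vowel (mebbi → mebbiuv, baho → bahouv, voskehpi → voskehpiuv) add -uv.
The other pattern: stems ending in a consonant repeat the first consonant+vowel as a prefix.
So kaso → kasouv.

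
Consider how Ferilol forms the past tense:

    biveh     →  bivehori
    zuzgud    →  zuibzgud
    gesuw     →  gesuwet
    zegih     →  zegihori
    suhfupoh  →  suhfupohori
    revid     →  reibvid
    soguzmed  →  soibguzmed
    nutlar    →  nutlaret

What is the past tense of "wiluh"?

wiluhori

"wiluh" ends in -h. The stems ending in -h (zegih → zegihori, biveh → bivehori, suhfupoh → suhfupohori) add -ori.
So wiluh → wiluhori.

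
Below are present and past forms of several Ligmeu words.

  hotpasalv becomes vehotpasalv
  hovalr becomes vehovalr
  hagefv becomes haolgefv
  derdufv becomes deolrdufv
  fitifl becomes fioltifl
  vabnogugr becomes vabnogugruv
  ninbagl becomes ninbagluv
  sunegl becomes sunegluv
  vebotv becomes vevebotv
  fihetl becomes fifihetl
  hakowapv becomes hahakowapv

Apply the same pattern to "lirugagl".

lirugagluv

hotpasalv and hagefv both end in -v yet inflect differently (vehotpasalv, haolgefv), so the final letter is not what conditions the rule; the second-to-last letter is.
"lirugagl" has second-to-last letter 'g'. The stems whose second-to-last letter is 'g' (vabnogugr → vabnogugruv, ninbagl → ninbagluv, sunegl → sunegluv) add -uv.
The other patterns: stems whose second-to-last letter is 'l' add the prefix ve-; stems whose second-to-last letter is 'f' insert -ol- after the first vowel; stems whose second-to-last letter is 'p' or 't' repeat the first consonant+vowel as a prefix.
So lirugagl → lirugagluv.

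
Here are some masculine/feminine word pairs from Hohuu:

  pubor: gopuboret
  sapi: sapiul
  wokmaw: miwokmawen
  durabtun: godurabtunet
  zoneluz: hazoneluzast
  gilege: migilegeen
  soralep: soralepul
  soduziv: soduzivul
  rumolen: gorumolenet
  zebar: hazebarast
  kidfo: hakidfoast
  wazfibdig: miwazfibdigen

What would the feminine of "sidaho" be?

zebar and pubor both end in -r yet inflect differently (hazebarast, gopuboret), so the final letter is not what conditions the rule; the first letter is.
"sidaho" begins with s-. The stems beginning with s- (soralep → soralepul, sapi → sapiul, soduziv → soduzivul) add -ul.
So sidaho → sidahoul.

sidahoul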